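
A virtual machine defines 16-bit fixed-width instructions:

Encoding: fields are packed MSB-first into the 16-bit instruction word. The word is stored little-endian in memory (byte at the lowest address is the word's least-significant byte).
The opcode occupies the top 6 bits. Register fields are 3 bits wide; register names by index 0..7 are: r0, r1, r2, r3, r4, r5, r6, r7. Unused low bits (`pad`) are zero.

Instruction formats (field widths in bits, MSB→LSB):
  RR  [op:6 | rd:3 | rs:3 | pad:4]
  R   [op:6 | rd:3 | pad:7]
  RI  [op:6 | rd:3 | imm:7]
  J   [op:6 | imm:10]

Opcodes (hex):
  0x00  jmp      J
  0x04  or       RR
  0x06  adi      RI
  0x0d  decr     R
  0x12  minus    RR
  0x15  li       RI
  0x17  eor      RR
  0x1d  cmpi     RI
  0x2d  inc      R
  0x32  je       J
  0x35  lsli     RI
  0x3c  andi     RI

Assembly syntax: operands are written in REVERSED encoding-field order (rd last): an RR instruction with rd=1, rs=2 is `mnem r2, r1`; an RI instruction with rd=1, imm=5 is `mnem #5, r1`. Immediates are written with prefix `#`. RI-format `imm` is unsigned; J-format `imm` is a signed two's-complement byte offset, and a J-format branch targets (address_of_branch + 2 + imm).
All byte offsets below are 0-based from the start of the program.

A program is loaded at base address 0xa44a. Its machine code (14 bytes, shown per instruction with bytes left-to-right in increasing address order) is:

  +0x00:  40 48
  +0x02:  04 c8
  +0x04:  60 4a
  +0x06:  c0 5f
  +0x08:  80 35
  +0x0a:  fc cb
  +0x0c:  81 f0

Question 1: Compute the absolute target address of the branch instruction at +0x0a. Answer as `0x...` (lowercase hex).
off 0x0a: read fc cb as little → 0xcbfc
  opcode bits[15:10]=0x32: je/J
  imm: (w>>0)&0x3ff=0x3fc (s10→-4) → #-4
  target = base 0xa44a + off 0x0a + 2 + imm -4 = 0xa452

0xa452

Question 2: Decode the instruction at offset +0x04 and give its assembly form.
minus r6, r4

+0x04: 60 4a ⇒ word 0x4a60 (little)
  opcode bits[15:10]=0x12: minus/RR
  rd@[9:7]=0x4 ⇒ r4
  rs@[6:4]=0x6 ⇒ r6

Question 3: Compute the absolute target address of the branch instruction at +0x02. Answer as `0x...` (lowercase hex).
0xa452

[02] 04 c8 → 0xc804
  op=0xc804>>10=0x32 ⇒ je (J)
  imm@[9:0]=0x4 ⇒ #4
  target = base 0xa44a + off 0x02 + 2 + imm 4 = 0xa452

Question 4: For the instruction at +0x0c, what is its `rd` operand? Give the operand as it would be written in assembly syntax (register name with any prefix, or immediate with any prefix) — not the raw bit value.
r1

[0c] 81 f0 → 0xf081
  opcode bits[15:10]=0x3c: andi/RI
  rd@[9:7]=0x1 ⇒ r1
  imm@[6:0]=0x1 ⇒ #1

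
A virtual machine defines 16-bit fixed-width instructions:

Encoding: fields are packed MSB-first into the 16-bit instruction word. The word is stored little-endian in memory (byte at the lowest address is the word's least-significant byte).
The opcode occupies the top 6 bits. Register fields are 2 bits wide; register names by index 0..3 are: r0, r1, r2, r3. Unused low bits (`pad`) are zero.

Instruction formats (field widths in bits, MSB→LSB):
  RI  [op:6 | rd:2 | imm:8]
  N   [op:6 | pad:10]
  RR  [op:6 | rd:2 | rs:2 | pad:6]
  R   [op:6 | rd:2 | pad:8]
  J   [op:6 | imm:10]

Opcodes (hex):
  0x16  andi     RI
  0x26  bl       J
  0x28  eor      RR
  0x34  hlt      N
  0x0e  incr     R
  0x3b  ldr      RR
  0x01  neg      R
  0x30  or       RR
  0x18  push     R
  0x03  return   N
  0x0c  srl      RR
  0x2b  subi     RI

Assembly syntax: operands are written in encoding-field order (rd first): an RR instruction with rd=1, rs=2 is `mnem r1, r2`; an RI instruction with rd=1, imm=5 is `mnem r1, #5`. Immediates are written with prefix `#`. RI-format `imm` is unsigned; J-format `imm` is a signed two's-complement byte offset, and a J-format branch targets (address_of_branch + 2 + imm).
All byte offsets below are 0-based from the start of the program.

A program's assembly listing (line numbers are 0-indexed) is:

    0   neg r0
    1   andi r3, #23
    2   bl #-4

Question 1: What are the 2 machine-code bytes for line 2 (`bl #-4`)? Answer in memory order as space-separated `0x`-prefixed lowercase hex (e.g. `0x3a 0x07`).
L2: bl op=0x26:6|imm=-4:10 ⇒ 0x9bfc ⇒ little fc 9b

0xfc 0x9b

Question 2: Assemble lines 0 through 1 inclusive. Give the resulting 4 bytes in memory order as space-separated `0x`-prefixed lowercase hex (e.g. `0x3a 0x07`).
0. neg fields op=0x1:6|rd=0:2|pad=0:8 → word 0400h → 00 04
1. andi fields op=0x16:6|rd=3:2|imm=23:8 → word 5b17h → 17 5b

0x00 0x04 0x17 0x5b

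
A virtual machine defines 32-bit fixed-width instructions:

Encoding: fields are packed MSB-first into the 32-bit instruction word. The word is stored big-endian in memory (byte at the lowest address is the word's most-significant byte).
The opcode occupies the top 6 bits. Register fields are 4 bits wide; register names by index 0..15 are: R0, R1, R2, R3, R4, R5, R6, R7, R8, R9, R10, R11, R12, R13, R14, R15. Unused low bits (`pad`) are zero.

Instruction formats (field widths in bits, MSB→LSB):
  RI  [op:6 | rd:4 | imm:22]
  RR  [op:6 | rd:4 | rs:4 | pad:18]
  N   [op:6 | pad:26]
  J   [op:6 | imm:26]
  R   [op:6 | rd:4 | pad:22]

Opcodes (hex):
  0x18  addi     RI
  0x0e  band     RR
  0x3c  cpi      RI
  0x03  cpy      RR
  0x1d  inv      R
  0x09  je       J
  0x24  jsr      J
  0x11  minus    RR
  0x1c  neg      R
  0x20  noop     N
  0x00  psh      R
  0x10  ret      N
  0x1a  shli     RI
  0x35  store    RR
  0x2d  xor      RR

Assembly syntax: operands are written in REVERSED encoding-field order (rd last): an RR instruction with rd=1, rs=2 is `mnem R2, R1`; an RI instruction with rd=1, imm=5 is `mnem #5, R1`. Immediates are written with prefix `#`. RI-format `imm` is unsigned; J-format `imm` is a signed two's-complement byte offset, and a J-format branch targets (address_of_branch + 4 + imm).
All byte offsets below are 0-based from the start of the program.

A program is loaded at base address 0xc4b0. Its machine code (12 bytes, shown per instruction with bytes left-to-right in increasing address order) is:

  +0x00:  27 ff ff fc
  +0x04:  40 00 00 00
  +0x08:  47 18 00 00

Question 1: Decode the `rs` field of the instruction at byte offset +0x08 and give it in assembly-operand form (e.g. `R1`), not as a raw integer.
R6

off 0x08: read 47 18 00 00 as big → 0x47180000
  op=0x47180000>>26=0x11 ⇒ minus (RR)
  [25:22] rd=12 = R12
  [21:18] rs=6 = R6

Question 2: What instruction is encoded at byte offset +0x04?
ret

[04] 40 00 00 00 → 0x40000000
  op=0x40000000>>26=0x10 ⇒ ret (N)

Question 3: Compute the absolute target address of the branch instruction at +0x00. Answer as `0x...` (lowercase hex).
0xc4b0

@+00  big-endian(27 ff ff fc) = 0x27fffffc
  opcode bits[31:26]=0x9: je/J
  imm: (w>>0)&0x3ffffff=0x3fffffc (s26→-4) → #-4
  target = base 0xc4b0 + off 0x00 + 4 + imm -4 = 0xc4b0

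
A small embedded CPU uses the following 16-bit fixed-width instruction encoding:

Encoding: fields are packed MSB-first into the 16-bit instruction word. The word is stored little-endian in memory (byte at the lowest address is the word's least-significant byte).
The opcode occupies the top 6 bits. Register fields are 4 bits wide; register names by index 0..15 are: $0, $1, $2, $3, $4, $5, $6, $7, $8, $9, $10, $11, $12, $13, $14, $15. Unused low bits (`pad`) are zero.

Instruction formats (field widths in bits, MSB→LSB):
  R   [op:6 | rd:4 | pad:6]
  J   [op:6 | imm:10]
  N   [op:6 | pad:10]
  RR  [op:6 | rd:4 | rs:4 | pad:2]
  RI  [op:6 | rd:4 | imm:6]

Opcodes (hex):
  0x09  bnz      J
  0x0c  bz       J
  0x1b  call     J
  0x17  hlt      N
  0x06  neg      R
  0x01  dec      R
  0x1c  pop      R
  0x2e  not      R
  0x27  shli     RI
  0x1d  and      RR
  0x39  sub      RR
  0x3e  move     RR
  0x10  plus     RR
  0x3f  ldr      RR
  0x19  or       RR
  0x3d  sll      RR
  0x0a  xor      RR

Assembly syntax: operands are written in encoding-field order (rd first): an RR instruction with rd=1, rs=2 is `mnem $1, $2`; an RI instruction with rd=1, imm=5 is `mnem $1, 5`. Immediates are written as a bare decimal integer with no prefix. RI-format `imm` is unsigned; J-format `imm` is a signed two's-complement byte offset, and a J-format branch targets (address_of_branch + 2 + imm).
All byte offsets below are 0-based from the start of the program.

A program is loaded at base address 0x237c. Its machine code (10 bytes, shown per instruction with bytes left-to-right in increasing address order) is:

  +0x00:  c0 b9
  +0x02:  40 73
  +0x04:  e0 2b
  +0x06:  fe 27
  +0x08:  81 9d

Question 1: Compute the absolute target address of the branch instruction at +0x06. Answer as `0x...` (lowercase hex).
0x2382

off 0x06: read fe 27 as little → 0x27fe
  opcode bits[15:10]=0x9: bnz/J
  [9:0] imm=1022 (s10→-2) = -2
  target = base 0x237c + off 0x06 + 2 + imm -2 = 0x2382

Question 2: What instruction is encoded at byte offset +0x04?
xor $15, $8

+0x04: e0 2b ⇒ word 0x2be0 (little)
  op=0x2be0>>10=0xa ⇒ xor (RR)
  rd@[9:6]=0xf ⇒ $15
  rs@[5:2]=0x8 ⇒ $8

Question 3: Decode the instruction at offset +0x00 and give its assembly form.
not $7

[00] c0 b9 → 0xb9c0
  op=0xb9c0>>10=0x2e ⇒ not (R)
  rd@[9:6]=0x7 ⇒ $7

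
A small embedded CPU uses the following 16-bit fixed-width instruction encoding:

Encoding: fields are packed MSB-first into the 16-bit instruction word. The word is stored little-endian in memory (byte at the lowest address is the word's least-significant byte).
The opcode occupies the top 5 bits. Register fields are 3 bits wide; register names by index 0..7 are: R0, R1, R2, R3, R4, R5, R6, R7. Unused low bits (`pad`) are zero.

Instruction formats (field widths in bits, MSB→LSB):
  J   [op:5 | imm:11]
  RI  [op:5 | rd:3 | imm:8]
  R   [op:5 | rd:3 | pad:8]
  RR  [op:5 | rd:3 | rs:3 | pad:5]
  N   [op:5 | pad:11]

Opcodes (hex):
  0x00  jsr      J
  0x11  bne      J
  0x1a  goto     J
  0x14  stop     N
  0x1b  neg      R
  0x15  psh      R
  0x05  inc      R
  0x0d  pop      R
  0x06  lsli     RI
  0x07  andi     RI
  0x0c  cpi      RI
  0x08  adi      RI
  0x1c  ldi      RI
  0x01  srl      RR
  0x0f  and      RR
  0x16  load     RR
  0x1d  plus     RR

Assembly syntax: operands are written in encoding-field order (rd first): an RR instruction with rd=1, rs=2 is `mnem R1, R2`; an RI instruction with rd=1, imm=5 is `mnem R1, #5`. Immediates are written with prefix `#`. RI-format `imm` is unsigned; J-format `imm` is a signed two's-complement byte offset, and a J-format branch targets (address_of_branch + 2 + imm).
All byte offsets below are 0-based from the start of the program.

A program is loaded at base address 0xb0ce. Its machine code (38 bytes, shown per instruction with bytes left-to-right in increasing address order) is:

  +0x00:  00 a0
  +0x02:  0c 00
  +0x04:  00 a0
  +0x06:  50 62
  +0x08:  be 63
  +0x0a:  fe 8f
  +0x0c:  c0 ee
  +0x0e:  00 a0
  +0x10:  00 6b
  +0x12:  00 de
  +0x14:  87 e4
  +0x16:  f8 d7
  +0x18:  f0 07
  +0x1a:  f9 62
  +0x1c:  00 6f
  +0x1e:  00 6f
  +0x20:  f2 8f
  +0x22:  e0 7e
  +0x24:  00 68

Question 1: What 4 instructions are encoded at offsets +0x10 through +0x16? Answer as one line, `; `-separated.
pop R3; neg R6; ldi R4, #135; goto #-8

[10] 00 6b → 0x6b00
  op=0x6b00>>11=0xd ⇒ pop (R)
  rd: (w>>8)&0x7=0x3 → R3
[12] 00 de → 0xde00
  op=0xde00>>11=0x1b ⇒ neg (R)
  rd: (w>>8)&0x7=0x6 → R6
[14] 87 e4 → 0xe487
  op=0xe487>>11=0x1c ⇒ ldi (RI)
  rd: (w>>8)&0x7=0x4 → R4
  imm: (w>>0)&0xff=0x87 → #135
[16] f8 d7 → 0xd7f8
  op=0xd7f8>>11=0x1a ⇒ goto (J)
  imm: (w>>0)&0x7ff=0x7f8 (s11→-8) → #-8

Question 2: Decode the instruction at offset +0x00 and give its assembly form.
stop

[00] 00 a0 → 0xa000
  top 5b → 0x14 → stop [N]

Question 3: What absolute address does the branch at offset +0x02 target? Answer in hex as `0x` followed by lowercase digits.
off 0x02: read 0c 00 as little → 0x000c
  opcode bits[15:11]=0x0: jsr/J
  imm: (w>>0)&0x7ff=0xc → #12
  target = base 0xb0ce + off 0x02 + 2 + imm 12 = 0xb0de

0xb0de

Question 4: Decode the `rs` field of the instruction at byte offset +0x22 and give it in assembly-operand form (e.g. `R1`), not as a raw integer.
R7

[22] e0 7e → 0x7ee0
  opcode bits[15:11]=0xf: and/RR
  [10:8] rd=6 = R6
  [7:5] rs=7 = R7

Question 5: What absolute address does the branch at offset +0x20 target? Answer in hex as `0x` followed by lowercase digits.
0xb0e2

+0x20: f2 8f ⇒ word 0x8ff2 (little)
  top 5b → 0x11 → bne [J]
  imm: (w>>0)&0x7ff=0x7f2 (s11→-14) → #-14
  target = base 0xb0ce + off 0x20 + 2 + imm -14 = 0xb0e2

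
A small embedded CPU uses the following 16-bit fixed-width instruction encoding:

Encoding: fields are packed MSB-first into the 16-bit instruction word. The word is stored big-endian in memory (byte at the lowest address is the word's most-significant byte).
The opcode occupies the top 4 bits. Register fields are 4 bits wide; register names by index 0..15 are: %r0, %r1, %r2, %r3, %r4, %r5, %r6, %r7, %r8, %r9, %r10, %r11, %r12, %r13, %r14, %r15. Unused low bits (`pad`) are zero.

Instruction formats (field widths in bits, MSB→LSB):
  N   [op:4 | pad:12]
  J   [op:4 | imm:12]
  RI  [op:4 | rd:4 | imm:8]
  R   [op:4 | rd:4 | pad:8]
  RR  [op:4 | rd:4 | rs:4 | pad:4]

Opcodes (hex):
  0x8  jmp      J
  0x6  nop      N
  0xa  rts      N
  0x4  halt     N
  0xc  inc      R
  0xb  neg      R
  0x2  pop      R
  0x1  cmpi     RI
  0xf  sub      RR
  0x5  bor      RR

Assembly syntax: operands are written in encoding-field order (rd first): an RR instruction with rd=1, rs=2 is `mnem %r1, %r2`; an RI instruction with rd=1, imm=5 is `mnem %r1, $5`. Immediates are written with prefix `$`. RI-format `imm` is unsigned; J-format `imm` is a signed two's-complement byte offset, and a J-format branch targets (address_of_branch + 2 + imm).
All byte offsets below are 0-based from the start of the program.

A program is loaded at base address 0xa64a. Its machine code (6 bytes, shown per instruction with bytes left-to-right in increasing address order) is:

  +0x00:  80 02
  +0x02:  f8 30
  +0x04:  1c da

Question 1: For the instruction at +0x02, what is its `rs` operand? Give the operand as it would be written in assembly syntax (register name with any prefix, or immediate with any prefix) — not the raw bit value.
%r3

[02] f8 30 → 0xf830
  op=0xf830>>12=0xf ⇒ sub (RR)
  [11:8] rd=8 = %r8
  [7:4] rs=3 = %r3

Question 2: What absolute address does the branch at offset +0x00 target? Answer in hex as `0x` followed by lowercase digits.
0xa64e

[00] 80 02 → 0x8002
  top 4b → 0x8 → jmp [J]
  imm: (w>>0)&0xfff=0x2 → $2
  target = base 0xa64a + off 0x00 + 2 + imm 2 = 0xa64e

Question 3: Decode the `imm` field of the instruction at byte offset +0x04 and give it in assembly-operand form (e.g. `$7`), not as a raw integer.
@+04  big-endian(1c da) = 0x1cda
  top 4b → 0x1 → cmpi [RI]
  rd: (w>>8)&0xf=0xc → %r12
  imm: (w>>0)&0xff=0xda → $218

$218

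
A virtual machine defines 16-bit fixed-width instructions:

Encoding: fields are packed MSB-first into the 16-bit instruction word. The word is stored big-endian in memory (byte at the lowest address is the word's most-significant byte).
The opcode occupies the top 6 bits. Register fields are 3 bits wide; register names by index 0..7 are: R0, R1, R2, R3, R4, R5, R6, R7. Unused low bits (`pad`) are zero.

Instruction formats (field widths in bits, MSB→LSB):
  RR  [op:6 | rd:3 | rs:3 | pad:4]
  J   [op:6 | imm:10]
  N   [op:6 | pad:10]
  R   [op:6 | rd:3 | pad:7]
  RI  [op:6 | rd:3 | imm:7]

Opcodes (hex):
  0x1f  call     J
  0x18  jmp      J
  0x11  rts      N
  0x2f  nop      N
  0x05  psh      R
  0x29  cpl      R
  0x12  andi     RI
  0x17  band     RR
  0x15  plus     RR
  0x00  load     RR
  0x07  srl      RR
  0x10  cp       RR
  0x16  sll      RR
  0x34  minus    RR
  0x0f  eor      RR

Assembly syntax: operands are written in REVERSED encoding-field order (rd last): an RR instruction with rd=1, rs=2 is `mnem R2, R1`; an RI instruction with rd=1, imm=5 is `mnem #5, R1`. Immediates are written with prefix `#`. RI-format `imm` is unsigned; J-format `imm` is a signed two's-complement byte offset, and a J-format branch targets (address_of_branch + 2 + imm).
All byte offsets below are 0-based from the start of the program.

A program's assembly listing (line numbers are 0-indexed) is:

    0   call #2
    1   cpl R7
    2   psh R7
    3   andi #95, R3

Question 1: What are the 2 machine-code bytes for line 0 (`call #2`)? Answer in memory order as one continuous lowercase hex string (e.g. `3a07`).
7c02

L0: call op=0x1f:6|imm=2:10 ⇒ 0x7c02 ⇒ big 7c 02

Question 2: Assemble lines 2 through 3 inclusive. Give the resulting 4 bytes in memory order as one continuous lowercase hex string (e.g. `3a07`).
178049df

line 2 (psh): pack op=0x5:6|rd=7:3|pad=0:7 = 0x1780; big→ 17 80
line 3 (andi): pack op=0x12:6|rd=3:3|imm=95:7 = 0x49df; big→ 49 df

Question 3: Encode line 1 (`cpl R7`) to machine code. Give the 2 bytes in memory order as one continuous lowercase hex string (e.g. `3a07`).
a780

line 1 (cpl): pack op=0x29:6|rd=7:3|pad=0:7 = 0xa780; big→ a7 80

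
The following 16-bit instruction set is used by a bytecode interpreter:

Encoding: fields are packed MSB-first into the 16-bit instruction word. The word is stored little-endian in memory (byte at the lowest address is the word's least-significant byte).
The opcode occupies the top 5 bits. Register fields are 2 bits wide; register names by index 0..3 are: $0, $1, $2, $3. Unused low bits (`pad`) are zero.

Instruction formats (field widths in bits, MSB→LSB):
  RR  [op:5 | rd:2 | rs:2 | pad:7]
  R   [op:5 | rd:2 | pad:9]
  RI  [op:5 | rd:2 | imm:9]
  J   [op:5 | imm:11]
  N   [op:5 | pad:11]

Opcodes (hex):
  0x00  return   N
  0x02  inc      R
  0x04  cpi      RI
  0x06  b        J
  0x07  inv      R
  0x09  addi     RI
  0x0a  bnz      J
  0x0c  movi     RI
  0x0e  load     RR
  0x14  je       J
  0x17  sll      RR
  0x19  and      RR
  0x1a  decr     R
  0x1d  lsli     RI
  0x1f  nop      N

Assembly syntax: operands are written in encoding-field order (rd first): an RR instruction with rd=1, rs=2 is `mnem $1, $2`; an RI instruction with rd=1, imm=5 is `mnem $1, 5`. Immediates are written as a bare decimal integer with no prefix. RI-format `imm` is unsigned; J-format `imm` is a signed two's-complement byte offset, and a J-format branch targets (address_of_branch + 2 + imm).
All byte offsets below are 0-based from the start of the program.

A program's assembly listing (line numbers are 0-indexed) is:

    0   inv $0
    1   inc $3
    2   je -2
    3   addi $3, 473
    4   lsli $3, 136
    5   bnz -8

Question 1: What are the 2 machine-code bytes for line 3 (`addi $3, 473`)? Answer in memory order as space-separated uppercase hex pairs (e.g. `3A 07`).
D9 4F

line 3 (addi): pack op=0x9:5|rd=3:2|imm=473:9 = 0x4fd9; little→ d9 4f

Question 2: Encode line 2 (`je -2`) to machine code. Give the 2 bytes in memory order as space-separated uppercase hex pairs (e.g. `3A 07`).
FE A7

L2: je op=0x14:5|imm=-2:11 ⇒ 0xa7fe ⇒ little fe a7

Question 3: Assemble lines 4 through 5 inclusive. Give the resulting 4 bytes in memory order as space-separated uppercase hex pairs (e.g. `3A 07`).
L4: lsli op=0x1d:5|rd=3:2|imm=136:9 ⇒ 0xee88 ⇒ little 88 ee
L5: bnz op=0xa:5|imm=-8:11 ⇒ 0x57f8 ⇒ little f8 57

88 EE F8 57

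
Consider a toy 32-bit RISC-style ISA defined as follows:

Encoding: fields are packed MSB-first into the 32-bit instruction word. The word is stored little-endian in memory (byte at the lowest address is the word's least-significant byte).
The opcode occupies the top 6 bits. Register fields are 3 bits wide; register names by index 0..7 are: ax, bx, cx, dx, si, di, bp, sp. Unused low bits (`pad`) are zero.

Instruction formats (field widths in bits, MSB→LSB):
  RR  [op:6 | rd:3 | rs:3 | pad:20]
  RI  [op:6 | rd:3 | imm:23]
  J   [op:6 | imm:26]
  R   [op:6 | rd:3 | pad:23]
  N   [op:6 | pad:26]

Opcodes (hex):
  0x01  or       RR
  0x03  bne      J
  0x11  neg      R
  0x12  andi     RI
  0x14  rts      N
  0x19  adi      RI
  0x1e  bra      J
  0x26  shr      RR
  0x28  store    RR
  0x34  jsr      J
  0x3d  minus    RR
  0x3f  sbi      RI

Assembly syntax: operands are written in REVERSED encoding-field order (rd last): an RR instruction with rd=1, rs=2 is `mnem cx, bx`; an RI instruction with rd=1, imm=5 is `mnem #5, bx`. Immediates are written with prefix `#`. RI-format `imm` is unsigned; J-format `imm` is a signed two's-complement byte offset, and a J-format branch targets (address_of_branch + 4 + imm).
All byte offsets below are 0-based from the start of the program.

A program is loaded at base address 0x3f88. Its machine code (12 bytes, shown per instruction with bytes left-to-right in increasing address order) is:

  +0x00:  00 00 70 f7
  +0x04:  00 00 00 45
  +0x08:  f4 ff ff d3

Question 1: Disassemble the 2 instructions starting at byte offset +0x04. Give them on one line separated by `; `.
neg cx; jsr #-12

+0x04: 00 00 00 45 ⇒ word 0x45000000 (little)
  op=0x45000000>>26=0x11 ⇒ neg (R)
  rd: (w>>23)&0x7=0x2 → cx
+0x08: f4 ff ff d3 ⇒ word 0xd3fffff4 (little)
  op=0xd3fffff4>>26=0x34 ⇒ jsr (J)
  imm: (w>>0)&0x3ffffff=0x3fffff4 (s26→-12) → #-12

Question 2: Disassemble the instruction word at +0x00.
minus sp, bp

[00] 00 00 70 f7 → 0xf7700000
  top 6b → 0x3d → minus [RR]
  [25:23] rd=6 = bp
  [22:20] rs=7 = sp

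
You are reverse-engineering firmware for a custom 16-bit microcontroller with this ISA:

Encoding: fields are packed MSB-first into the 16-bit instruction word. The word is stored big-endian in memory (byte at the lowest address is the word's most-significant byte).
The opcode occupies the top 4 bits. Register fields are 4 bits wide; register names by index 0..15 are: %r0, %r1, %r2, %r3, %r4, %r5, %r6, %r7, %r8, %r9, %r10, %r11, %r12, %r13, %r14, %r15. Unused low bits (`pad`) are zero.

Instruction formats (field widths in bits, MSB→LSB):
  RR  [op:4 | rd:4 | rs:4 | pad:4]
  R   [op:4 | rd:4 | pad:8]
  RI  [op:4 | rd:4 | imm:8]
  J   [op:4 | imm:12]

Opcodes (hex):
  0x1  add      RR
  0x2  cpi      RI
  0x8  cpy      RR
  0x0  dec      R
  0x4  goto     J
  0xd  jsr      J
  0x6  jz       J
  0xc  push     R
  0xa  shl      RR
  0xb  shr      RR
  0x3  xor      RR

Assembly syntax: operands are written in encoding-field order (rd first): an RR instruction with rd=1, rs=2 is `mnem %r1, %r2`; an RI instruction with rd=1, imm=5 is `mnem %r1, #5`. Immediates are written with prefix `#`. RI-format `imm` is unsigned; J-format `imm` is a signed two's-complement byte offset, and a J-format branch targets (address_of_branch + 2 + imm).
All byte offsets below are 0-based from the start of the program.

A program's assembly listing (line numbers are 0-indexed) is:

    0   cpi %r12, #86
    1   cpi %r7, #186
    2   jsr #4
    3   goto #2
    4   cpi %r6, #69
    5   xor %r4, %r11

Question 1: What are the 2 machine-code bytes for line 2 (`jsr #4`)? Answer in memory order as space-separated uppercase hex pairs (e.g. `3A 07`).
L2: jsr op=0xd:4|imm=4:12 ⇒ 0xd004 ⇒ big d0 04

D0 04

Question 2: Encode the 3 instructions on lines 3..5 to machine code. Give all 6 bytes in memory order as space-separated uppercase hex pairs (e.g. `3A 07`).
40 02 26 45 34 B0

L3: goto op=0x4:4|imm=2:12 ⇒ 0x4002 ⇒ big 40 02
L4: cpi op=0x2:4|rd=6:4|imm=69:8 ⇒ 0x2645 ⇒ big 26 45
L5: xor op=0x3:4|rd=4:4|rs=11:4|pad=0:4 ⇒ 0x34b0 ⇒ big 34 b0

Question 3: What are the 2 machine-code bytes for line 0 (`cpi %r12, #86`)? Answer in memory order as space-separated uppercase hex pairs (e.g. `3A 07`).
line 0 (cpi): pack op=0x2:4|rd=12:4|imm=86:8 = 0x2c56; big→ 2c 56

2C 56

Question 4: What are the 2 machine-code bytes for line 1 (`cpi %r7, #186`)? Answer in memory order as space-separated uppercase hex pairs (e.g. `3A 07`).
27 BA

L1: cpi op=0x2:4|rd=7:4|imm=186:8 ⇒ 0x27ba ⇒ big 27 ba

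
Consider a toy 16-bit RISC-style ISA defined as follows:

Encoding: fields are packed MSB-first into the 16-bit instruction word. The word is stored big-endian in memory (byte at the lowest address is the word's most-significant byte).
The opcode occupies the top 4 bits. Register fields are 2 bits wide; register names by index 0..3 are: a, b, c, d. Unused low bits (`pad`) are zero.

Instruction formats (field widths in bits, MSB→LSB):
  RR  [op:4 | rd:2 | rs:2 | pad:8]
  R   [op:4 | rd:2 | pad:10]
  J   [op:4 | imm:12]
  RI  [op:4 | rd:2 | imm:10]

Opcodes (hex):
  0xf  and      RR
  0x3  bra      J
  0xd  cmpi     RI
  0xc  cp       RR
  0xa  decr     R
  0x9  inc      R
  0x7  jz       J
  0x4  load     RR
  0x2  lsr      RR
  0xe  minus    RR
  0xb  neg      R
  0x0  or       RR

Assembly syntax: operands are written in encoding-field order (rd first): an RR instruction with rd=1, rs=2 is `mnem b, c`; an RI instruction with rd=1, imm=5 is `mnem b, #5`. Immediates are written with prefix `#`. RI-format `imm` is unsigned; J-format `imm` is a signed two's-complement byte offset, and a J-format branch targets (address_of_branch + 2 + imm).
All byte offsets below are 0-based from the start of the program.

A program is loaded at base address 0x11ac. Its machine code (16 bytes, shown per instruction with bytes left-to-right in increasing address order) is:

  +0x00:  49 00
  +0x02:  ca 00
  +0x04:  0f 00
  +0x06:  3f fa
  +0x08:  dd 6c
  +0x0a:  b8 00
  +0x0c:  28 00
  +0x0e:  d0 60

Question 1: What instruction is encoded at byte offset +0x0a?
neg c

[0a] b8 00 → 0xb800
  opcode bits[15:12]=0xb: neg/R
  rd: (w>>10)&0x3=0x2 → c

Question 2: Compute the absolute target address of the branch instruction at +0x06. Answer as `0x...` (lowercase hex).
@+06  big-endian(3f fa) = 0x3ffa
  op=0x3ffa>>12=0x3 ⇒ bra (J)
  imm@[11:0]=0xffa (s12→-6) ⇒ #-6
  target = base 0x11ac + off 0x06 + 2 + imm -6 = 0x11ae

0x11ae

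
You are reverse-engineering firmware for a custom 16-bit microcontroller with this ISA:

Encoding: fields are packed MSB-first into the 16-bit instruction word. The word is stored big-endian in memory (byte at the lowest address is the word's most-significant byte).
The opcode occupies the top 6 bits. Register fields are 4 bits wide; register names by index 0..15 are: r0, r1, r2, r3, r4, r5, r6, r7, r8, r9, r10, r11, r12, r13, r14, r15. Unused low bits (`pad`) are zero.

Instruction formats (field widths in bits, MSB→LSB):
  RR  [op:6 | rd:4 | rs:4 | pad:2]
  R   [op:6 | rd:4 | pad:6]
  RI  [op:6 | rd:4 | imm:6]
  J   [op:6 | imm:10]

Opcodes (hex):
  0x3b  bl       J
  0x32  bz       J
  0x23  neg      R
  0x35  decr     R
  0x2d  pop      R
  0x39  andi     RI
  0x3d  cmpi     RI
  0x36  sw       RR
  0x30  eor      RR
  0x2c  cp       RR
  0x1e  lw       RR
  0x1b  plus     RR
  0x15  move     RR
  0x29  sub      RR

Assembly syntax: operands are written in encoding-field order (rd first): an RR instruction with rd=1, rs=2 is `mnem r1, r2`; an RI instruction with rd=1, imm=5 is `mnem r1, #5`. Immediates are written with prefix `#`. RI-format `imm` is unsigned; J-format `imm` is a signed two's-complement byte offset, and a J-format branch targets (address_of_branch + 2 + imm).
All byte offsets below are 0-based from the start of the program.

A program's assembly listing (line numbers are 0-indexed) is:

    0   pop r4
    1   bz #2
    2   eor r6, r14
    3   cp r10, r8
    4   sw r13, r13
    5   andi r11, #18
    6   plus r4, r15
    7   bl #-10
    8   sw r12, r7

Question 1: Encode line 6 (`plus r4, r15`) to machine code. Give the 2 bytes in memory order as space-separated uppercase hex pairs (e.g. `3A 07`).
L6: plus op=0x1b:6|rd=4:4|rs=15:4|pad=0:2 ⇒ 0x6d3c ⇒ big 6d 3c

6D 3C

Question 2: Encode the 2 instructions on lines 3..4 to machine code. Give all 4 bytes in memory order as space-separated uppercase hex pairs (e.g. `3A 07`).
3. cp fields op=0x2c:6|rd=10:4|rs=8:4|pad=0:2 → word b2a0h → b2 a0
4. sw fields op=0x36:6|rd=13:4|rs=13:4|pad=0:2 → word db74h → db 74

B2 A0 DB 74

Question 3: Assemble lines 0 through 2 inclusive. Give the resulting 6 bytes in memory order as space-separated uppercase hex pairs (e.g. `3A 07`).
0. pop fields op=0x2d:6|rd=4:4|pad=0:6 → word b500h → b5 00
1. bz fields op=0x32:6|imm=2:10 → word c802h → c8 02
2. eor fields op=0x30:6|rd=6:4|rs=14:4|pad=0:2 → word c1b8h → c1 b8

B5 00 C8 02 C1 B8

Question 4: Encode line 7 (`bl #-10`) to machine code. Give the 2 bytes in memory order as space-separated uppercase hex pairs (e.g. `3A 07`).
EF F6

line 7 (bl): pack op=0x3b:6|imm=-10:10 = 0xeff6; big→ ef f6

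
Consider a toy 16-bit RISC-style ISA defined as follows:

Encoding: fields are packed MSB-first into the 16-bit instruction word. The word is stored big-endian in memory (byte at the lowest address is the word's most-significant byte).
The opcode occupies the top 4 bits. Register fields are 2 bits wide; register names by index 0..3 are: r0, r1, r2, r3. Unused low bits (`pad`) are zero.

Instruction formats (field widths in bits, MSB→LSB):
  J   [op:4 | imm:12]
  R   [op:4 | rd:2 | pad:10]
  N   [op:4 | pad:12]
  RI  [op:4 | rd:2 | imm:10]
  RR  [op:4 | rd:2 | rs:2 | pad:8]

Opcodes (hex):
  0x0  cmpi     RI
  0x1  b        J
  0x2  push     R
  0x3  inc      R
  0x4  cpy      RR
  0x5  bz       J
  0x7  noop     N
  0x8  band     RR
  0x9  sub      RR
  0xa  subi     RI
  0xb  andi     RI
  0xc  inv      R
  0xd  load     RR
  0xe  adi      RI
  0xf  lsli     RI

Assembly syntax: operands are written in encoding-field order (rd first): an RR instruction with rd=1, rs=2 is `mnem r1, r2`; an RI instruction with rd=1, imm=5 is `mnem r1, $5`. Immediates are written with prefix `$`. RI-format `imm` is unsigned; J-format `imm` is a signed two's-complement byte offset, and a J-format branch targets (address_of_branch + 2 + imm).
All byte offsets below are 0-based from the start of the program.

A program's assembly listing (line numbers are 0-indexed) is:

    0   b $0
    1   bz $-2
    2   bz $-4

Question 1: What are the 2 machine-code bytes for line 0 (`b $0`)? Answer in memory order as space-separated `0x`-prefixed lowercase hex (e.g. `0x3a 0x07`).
0x10 0x00

line 0 (b): pack op=0x1:4|imm=0:12 = 0x1000; big→ 10 00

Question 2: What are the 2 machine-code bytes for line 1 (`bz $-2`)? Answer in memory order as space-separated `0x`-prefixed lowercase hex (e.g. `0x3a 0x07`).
L1: bz op=0x5:4|imm=-2:12 ⇒ 0x5ffe ⇒ big 5f fe

0x5f 0xfe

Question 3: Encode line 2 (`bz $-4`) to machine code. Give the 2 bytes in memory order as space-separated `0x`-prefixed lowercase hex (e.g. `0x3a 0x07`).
0x5f 0xfc

L2: bz op=0x5:4|imm=-4:12 ⇒ 0x5ffc ⇒ big 5f fc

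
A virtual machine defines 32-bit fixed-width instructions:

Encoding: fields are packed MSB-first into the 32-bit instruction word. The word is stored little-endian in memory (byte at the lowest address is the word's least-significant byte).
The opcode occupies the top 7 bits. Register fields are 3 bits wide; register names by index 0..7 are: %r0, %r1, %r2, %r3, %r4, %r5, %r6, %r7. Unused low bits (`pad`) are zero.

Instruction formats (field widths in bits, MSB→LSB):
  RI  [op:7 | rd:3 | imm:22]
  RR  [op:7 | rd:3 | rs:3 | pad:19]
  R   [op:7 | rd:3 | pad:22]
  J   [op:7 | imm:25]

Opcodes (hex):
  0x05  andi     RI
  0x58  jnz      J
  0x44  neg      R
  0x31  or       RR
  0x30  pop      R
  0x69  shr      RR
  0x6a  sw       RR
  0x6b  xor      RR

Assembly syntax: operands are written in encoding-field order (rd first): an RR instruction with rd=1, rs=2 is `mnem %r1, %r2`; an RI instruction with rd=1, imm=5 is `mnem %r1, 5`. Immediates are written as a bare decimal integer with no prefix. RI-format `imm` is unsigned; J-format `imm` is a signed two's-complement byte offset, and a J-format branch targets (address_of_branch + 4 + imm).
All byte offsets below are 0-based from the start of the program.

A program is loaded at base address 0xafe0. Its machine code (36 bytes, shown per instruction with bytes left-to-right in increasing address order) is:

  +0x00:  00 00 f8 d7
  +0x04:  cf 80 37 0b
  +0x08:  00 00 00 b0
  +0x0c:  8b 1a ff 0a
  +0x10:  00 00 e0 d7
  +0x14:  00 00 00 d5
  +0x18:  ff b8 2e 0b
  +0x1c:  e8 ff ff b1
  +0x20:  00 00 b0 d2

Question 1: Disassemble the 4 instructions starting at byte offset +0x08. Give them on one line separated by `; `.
[08] 00 00 00 b0 → 0xb0000000
  op=0xb0000000>>25=0x58 ⇒ jnz (J)
  imm: (w>>0)&0x1ffffff=0x0 → 0
[0c] 8b 1a ff 0a → 0x0aff1a8b
  op=0x0aff1a8b>>25=0x5 ⇒ andi (RI)
  rd: (w>>22)&0x7=0x3 → %r3
  imm: (w>>0)&0x3fffff=0x3f1a8b → 4135563
[10] 00 00 e0 d7 → 0xd7e00000
  op=0xd7e00000>>25=0x6b ⇒ xor (RR)
  rd: (w>>22)&0x7=0x7 → %r7
  rs: (w>>19)&0x7=0x4 → %r4
[14] 00 00 00 d5 → 0xd5000000
  op=0xd5000000>>25=0x6a ⇒ sw (RR)
  rd: (w>>22)&0x7=0x4 → %r4
  rs: (w>>19)&0x7=0x0 → %r0

jnz 0; andi %r3, 4135563; xor %r7, %r4; sw %r4, %r0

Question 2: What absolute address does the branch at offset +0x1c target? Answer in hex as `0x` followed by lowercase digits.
0xafe8

off 0x1c: read e8 ff ff b1 as little → 0xb1ffffe8
  op=0xb1ffffe8>>25=0x58 ⇒ jnz (J)
  imm@[24:0]=0x1ffffe8 (s25→-24) ⇒ -24
  target = base 0xafe0 + off 0x1c + 4 + imm -24 = 0xafe8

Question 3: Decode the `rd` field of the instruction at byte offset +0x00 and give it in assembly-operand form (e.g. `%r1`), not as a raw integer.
%r7

off 0x00: read 00 00 f8 d7 as little → 0xd7f80000
  top 7b → 0x6b → xor [RR]
  rd@[24:22]=0x7 ⇒ %r7
  rs@[21:19]=0x7 ⇒ %r7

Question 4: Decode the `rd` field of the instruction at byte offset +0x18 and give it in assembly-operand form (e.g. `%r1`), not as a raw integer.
%r4

@+18  little-endian(ff b8 2e 0b) = 0x0b2eb8ff
  top 7b → 0x5 → andi [RI]
  rd@[24:22]=0x4 ⇒ %r4
  imm@[21:0]=0x2eb8ff ⇒ 3062015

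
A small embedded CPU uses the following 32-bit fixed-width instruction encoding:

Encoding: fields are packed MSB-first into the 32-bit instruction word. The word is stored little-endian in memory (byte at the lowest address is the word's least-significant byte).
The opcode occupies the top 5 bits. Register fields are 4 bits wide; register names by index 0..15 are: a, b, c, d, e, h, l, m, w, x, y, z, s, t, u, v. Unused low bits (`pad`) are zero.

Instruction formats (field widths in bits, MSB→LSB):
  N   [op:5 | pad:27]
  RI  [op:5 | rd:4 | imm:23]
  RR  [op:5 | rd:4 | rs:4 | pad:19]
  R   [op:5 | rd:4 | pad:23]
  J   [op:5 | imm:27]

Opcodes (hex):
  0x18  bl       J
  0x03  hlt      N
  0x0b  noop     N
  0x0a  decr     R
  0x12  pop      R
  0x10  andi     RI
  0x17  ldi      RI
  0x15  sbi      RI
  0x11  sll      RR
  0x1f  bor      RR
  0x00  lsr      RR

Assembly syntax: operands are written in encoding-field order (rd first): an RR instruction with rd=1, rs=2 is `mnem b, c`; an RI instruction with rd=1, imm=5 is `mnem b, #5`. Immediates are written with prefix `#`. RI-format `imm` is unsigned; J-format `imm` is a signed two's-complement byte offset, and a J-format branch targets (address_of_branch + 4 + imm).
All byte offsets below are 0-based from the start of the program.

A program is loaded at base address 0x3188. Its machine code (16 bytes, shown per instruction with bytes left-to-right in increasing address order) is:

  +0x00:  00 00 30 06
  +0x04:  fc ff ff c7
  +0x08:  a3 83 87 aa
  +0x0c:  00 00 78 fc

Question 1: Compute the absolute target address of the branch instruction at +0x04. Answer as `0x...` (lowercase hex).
+0x04: fc ff ff c7 ⇒ word 0xc7fffffc (little)
  op=0xc7fffffc>>27=0x18 ⇒ bl (J)
  [26:0] imm=134217724 (s27→-4) = #-4
  target = base 0x3188 + off 0x04 + 4 + imm -4 = 0x318c

0x318c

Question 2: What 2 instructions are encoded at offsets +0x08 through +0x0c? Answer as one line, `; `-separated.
@+08  little-endian(a3 83 87 aa) = 0xaa8783a3
  op=0xaa8783a3>>27=0x15 ⇒ sbi (RI)
  rd@[26:23]=0x5 ⇒ h
  imm@[22:0]=0x783a3 ⇒ #492451
@+0c  little-endian(00 00 78 fc) = 0xfc780000
  op=0xfc780000>>27=0x1f ⇒ bor (RR)
  rd@[26:23]=0x8 ⇒ w
  rs@[22:19]=0xf ⇒ v

sbi h, #492451; bor w, v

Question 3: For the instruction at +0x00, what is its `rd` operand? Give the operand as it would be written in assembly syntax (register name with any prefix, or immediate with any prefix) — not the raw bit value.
s

off 0x00: read 00 00 30 06 as little → 0x06300000
  opcode bits[31:27]=0x0: lsr/RR
  rd: (w>>23)&0xf=0xc → s
  rs: (w>>19)&0xf=0x6 → l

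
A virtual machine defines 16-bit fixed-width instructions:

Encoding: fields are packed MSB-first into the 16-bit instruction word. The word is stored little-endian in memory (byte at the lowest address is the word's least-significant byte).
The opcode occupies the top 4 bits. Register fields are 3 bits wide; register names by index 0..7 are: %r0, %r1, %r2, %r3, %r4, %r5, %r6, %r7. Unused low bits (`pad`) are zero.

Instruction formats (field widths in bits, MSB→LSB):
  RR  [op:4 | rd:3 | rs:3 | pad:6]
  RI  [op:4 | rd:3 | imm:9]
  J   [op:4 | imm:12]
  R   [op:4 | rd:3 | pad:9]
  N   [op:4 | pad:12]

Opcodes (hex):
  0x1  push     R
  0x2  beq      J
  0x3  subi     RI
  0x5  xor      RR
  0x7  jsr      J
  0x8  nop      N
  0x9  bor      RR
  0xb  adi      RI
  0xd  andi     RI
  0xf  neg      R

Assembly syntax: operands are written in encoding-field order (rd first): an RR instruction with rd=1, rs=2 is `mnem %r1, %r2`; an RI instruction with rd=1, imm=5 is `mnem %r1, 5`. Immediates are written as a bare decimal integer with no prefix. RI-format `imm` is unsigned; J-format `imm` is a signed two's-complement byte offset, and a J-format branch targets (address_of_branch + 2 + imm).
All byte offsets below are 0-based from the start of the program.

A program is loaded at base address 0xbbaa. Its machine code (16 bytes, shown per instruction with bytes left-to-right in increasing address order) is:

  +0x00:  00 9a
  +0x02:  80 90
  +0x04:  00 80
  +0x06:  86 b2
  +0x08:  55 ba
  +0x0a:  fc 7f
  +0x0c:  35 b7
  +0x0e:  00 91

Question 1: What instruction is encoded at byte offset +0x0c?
adi %r3, 309

[0c] 35 b7 → 0xb735
  opcode bits[15:12]=0xb: adi/RI
  rd: (w>>9)&0x7=0x3 → %r3
  imm: (w>>0)&0x1ff=0x135 → 309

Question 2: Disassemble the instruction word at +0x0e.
bor %r0, %r4

@+0e  little-endian(00 91) = 0x9100
  op=0x9100>>12=0x9 ⇒ bor (RR)
  rd: (w>>9)&0x7=0x0 → %r0
  rs: (w>>6)&0x7=0x4 → %r4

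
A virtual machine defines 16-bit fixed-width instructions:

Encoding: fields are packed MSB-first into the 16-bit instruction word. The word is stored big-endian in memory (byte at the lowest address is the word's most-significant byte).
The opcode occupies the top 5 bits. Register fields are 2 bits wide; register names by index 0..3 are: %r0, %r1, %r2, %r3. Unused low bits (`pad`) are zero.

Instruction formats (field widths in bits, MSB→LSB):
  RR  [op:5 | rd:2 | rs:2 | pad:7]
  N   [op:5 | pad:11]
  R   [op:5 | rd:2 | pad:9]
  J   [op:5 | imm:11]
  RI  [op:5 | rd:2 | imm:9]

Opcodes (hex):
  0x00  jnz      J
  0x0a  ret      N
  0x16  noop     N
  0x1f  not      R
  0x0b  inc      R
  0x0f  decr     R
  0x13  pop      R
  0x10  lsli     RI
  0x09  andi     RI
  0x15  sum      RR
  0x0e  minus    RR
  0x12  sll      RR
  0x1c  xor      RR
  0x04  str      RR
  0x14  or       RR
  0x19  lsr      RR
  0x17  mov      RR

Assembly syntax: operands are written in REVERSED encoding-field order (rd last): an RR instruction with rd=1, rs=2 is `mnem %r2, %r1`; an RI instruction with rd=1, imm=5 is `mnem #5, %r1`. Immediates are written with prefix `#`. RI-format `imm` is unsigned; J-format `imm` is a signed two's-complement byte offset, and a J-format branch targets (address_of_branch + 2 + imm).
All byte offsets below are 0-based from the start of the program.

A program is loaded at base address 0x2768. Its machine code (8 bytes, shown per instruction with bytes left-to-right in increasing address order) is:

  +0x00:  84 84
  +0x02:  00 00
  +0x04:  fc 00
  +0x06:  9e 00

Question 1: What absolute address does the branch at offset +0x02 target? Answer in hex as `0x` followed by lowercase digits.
@+02  big-endian(00 00) = 0x0000
  top 5b → 0x0 → jnz [J]
  imm@[10:0]=0x0 ⇒ #0
  target = base 0x2768 + off 0x02 + 2 + imm 0 = 0x276c

0x276c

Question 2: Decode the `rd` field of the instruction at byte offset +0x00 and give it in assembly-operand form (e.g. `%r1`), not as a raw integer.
[00] 84 84 → 0x8484
  opcode bits[15:11]=0x10: lsli/RI
  rd: (w>>9)&0x3=0x2 → %r2
  imm: (w>>0)&0x1ff=0x84 → #132

%r2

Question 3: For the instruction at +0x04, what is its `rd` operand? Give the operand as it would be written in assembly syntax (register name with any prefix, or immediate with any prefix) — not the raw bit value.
%r2

off 0x04: read fc 00 as big → 0xfc00
  top 5b → 0x1f → not [R]
  rd: (w>>9)&0x3=0x2 → %r2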